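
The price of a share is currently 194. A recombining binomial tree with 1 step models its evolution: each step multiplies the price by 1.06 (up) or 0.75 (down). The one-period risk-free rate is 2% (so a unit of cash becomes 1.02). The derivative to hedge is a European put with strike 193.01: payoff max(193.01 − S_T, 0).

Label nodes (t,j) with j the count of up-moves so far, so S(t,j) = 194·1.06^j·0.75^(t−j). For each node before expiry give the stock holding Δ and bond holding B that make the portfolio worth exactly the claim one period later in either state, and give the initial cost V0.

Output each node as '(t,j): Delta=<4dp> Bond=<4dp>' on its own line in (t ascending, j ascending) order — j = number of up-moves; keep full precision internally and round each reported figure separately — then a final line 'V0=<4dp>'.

(0,0): Delta=-0.7900 Bond=159.2682
V0=6.0101

Since d<R<u, set p* = (R−d)/(u−d) = 0.8710; price each node as the discounted p*-expectation of its children.
Terminal payoffs: V(1,0)=47.5100, V(1,1)=0.0000
Node (0,0) S=194.0000: V=(p*·0.0000+(1−p*)·47.5100)/1.02=6.0101; Δ=(0.0000−47.5100)/(205.6400−145.5000)=-0.7900; B=V−Δ·S=159.2682
Self-financing check: at every node Δ·S+B equals the discounted successor values.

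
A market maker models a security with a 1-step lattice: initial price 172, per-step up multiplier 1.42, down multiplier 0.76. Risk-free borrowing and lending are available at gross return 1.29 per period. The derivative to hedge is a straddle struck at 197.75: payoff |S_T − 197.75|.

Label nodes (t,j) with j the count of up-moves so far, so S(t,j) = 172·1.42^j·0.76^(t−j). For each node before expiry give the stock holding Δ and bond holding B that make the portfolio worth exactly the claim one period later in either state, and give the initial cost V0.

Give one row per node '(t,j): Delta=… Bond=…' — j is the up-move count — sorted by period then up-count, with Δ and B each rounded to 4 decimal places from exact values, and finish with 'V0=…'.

(0,0): Delta=-0.1809 Bond=70.2962
V0=39.1750

The replicating-portfolio and risk-neutral prices coincide; use p* = (1.29−0.76)/(1.42−0.76) = 0.8030 for the latter.
Terminal values V(1,·): V(1,0)=67.0300, V(1,1)=46.4900
Node (0,0) S=172.0000: V=(p*·46.4900+(1−p*)·67.0300)/1.29=39.1750; Δ=(46.4900−67.0300)/(244.2400−130.7200)=-0.1809; B=V−Δ·S=70.2962
Self-financing check: at every node Δ·S+B equals the discounted successor values.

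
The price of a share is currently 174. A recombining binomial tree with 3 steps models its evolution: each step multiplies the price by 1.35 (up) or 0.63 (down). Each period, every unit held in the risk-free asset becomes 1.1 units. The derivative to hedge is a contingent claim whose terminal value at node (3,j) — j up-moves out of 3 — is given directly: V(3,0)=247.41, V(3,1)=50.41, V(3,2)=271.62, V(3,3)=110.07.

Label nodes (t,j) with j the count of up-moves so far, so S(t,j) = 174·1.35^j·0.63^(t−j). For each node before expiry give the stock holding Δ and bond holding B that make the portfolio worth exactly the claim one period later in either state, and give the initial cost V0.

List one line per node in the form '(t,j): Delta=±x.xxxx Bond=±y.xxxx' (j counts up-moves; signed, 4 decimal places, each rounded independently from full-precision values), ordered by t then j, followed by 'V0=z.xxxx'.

Risk-neutral probability p* = (R−d)/(u−d) = (1.1−0.63)/(1.35−0.63) = 0.6528.
Terminal payoffs: V(3,0)=247.4100, V(3,1)=50.4100, V(3,2)=271.6200, V(3,3)=110.0700
Node (2,0) S=69.0606: V=(p*·50.4100+(1−p*)·247.4100)/1.1=108.0116; Δ=(50.4100−247.4100)/(93.2318−43.5082)=-3.9619; B=V−Δ·S=381.6227
Node (2,1) S=147.9870: V=(p*·271.6200+(1−p*)·50.4100)/1.1=177.1009; Δ=(271.6200−50.4100)/(199.7825−93.2318)=2.0761; B=V−Δ·S=-130.1352
Node (2,2) S=317.1150: V=(p*·110.0700+(1−p*)·271.6200)/1.1=151.0580; Δ=(110.0700−271.6200)/(428.1053−199.7825)=-0.7076; B=V−Δ·S=375.4330
Node (1,0) S=109.6200: V=(p*·177.1009+(1−p*)·108.0116)/1.1=139.1923; Δ=(177.1009−108.0116)/(147.9870−69.0606)=0.8754; B=V−Δ·S=43.2350
Node (1,1) S=234.9000: V=(p*·151.0580+(1−p*)·177.1009)/1.1=145.5460; Δ=(151.0580−177.1009)/(317.1150−147.9870)=-0.1540; B=V−Δ·S=181.7168
Node (0,0) S=174.0000: V=(p*·145.5460+(1−p*)·139.1923)/1.1=130.3090; Δ=(145.5460−139.1923)/(234.9000−109.6200)=0.0507; B=V−Δ·S=121.4844
Check: Δ(0,0)·S0 + B(0,0) = 130.3090 = V0.

(0,0): Delta=0.0507 Bond=121.4844
(1,0): Delta=0.8754 Bond=43.2350
(1,1): Delta=-0.1540 Bond=181.7168
(2,0): Delta=-3.9619 Bond=381.6227
(2,1): Delta=2.0761 Bond=-130.1352
(2,2): Delta=-0.7076 Bond=375.4330
V0=130.3090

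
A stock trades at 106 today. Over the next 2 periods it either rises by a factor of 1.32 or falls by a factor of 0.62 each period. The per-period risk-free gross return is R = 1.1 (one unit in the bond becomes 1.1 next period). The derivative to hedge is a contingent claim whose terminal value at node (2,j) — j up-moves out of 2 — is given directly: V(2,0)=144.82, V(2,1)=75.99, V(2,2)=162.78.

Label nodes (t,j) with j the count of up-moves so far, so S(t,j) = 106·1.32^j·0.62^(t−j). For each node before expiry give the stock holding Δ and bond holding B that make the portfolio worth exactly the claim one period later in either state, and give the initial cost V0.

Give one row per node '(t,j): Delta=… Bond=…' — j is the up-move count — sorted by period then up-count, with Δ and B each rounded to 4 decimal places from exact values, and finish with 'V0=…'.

Under the risk-neutral measure, an up-move has probability p* = (R−d)/(u−d) = 0.6857 and values discount at R = 1.1.
At expiry t=2: V(2,0)=144.8200, V(2,1)=75.9900, V(2,2)=162.7800
(1,0): S=65.7200. Δ = (V_up−V_dn)/(S_up−S_dn) = (75.9900−144.8200)/(86.7504−40.7464) = -1.4962. V = [p*·75.9900 + (1−p*)·144.8200]/1.1 = 88.7475. B = V − Δ·S = 187.0761.
(1,1): S=139.9200. Δ = (V_up−V_dn)/(S_up−S_dn) = (162.7800−75.9900)/(184.6944−86.7504) = 0.8861. V = [p*·162.7800 + (1−p*)·75.9900]/1.1 = 123.1847. B = V − Δ·S = -0.8010.
(0,0): S=106.0000. Δ = (V_up−V_dn)/(S_up−S_dn) = (123.1847−88.7475)/(139.9200−65.7200) = 0.4641. V = [p*·123.1847 + (1−p*)·88.7475]/1.1 = 102.1469. B = V − Δ·S = 52.9510.
Root portfolio cost Δ·106+B reproduces V0=102.1469.

(0,0): Delta=0.4641 Bond=52.9510
(1,0): Delta=-1.4962 Bond=187.0761
(1,1): Delta=0.8861 Bond=-0.8010
V0=102.1469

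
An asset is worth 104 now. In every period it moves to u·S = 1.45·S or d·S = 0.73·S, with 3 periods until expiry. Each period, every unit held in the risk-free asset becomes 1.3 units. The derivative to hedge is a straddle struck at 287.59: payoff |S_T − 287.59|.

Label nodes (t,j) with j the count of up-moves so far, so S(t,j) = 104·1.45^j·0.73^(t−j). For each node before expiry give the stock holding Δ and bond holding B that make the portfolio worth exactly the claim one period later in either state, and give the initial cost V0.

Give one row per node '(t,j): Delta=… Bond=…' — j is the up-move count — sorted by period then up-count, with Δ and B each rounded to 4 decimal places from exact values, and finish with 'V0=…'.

(0,0): Delta=-0.7081 Bond=113.8557
(1,0): Delta=-1.0000 Bond=170.1716
(1,1): Delta=-0.6695 Bond=142.1810
(2,0): Delta=-1.0000 Bond=221.2231
(2,1): Delta=-1.0000 Bond=221.2231
(2,2): Delta=-0.6257 Bond=175.2596
V0=40.2108

Risk-neutral probability p* = (R−d)/(u−d) = (1.3−0.73)/(1.45−0.73) = 0.7917.
At expiry t=3: V(3,0)=247.1322, V(3,1)=207.2287, V(3,2)=127.9682, V(3,3)=29.4670
  t=2,j=0: stock 55.4216 → up 80.3613 (V=207.2287), down 40.4578 (V=247.1322). Price 165.8015; hedge Δ=-1.0000, bond B=221.2231.
  t=2,j=1: stock 110.0840 → up 159.6218 (V=127.9682), down 80.3613 (V=207.2287). Price 111.1391; hedge Δ=-1.0000, bond B=221.2231.
  t=2,j=2: stock 218.6600 → up 317.0570 (V=29.4670), down 159.6218 (V=127.9682). Price 38.4524; hedge Δ=-0.6257, bond B=175.2596.
  t=1,j=0: stock 75.9200 → up 110.0840 (V=111.1391), down 55.4216 (V=165.8015). Price 94.2516; hedge Δ=-1.0000, bond B=170.1716.
  t=1,j=1: stock 150.8000 → up 218.6600 (V=38.4524), down 110.0840 (V=111.1391). Price 41.2273; hedge Δ=-0.6695, bond B=142.1810.
  t=0,j=0: stock 104.0000 → up 150.8000 (V=41.2273), down 75.9200 (V=94.2516). Price 40.2108; hedge Δ=-0.7081, bond B=113.8557.
Root portfolio cost Δ·104+B reproduces V0=40.2108.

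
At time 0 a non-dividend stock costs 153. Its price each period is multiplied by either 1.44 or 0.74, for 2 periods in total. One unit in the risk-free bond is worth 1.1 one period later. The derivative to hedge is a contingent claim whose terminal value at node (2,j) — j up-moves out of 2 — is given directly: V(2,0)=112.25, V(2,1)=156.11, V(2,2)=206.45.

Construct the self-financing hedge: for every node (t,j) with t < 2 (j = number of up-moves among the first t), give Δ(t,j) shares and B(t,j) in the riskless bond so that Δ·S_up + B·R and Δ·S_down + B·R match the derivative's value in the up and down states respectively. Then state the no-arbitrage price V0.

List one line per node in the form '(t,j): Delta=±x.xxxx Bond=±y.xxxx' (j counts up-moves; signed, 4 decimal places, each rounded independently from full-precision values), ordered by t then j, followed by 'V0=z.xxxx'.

(0,0): Delta=0.4006 Bond=70.1796
(1,0): Delta=0.5534 Bond=59.8943
(1,1): Delta=0.3264 Bond=93.5395
V0=131.4686

Under the risk-neutral measure, an up-move has probability p* = (R−d)/(u−d) = 0.5143 and values discount at R = 1.1.
Terminal values V(2,·): V(2,0)=112.2500, V(2,1)=156.1100, V(2,2)=206.4500
(1,0): S=113.2200. Δ = (V_up−V_dn)/(S_up−S_dn) = (156.1100−112.2500)/(163.0368−83.7828) = 0.5534. V = [p*·156.1100 + (1−p*)·112.2500]/1.1 = 122.5514. B = V − Δ·S = 59.8943.
(1,1): S=220.3200. Δ = (V_up−V_dn)/(S_up−S_dn) = (206.4500−156.1100)/(317.2608−163.0368) = 0.3264. V = [p*·206.4500 + (1−p*)·156.1100]/1.1 = 165.4538. B = V − Δ·S = 93.5395.
(0,0): S=153.0000. Δ = (V_up−V_dn)/(S_up−S_dn) = (165.4538−122.5514)/(220.3200−113.2200) = 0.4006. V = [p*·165.4538 + (1−p*)·122.5514]/1.1 = 131.4686. B = V − Δ·S = 70.1796.
Check: Δ(0,0)·S0 + B(0,0) = 131.4686 = V0.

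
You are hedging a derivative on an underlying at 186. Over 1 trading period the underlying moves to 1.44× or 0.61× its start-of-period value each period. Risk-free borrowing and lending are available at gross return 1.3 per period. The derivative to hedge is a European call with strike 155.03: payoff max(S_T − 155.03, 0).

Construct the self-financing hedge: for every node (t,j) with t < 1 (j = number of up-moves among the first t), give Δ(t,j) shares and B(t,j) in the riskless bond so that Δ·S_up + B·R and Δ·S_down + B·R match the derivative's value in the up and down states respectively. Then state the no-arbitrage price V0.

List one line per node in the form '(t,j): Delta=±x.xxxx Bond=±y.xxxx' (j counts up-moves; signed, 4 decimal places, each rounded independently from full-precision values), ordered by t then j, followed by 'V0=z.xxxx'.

(0,0): Delta=0.7307 Bond=-63.7758
V0=72.1399

Under the risk-neutral measure, an up-move has probability p* = (R−d)/(u−d) = 0.8313 and values discount at R = 1.3.
Terminal values V(1,·): V(1,0)=0.0000, V(1,1)=112.8100
(0,0): S=186.0000. Δ = (V_up−V_dn)/(S_up−S_dn) = (112.8100−0.0000)/(267.8400−113.4600) = 0.7307. V = [p*·112.8100 + (1−p*)·0.0000]/1.3 = 72.1399. B = V − Δ·S = -63.7758.
Check: Δ(0,0)·S0 + B(0,0) = 72.1399 = V0.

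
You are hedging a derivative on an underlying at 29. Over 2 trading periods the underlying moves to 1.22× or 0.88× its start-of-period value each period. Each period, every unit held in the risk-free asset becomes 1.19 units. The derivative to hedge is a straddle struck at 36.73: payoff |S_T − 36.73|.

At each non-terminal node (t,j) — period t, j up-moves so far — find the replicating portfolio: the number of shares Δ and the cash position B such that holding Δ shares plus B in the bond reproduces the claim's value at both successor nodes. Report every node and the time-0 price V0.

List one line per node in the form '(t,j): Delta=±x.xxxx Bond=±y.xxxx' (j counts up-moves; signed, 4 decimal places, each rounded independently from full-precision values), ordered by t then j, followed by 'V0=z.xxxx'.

Since d<R<u, set p* = (R−d)/(u−d) = 0.9118; price each node as the discounted p*-expectation of its children.
Payoff layer (t=2): V(2,0)=14.2724, V(2,1)=5.5956, V(2,2)=6.4336
  t=1,j=0: stock 25.5200 → up 31.1344 (V=5.5956), down 22.4576 (V=14.2724). Price 5.3455; hedge Δ=-1.0000, bond B=30.8655.
  t=1,j=1: stock 35.3800 → up 43.1636 (V=6.4336), down 31.1344 (V=5.5956). Price 5.3443; hedge Δ=0.0697, bond B=2.8795.
  t=0,j=0: stock 29.0000 → up 35.3800 (V=5.3443), down 25.5200 (V=5.3455). Price 4.4911; hedge Δ=-0.0001, bond B=4.4949.
Root portfolio cost Δ·29+B reproduces V0=4.4911.

(0,0): Delta=-0.0001 Bond=4.4949
(1,0): Delta=-1.0000 Bond=30.8655
(1,1): Delta=0.0697 Bond=2.8795
V0=4.4911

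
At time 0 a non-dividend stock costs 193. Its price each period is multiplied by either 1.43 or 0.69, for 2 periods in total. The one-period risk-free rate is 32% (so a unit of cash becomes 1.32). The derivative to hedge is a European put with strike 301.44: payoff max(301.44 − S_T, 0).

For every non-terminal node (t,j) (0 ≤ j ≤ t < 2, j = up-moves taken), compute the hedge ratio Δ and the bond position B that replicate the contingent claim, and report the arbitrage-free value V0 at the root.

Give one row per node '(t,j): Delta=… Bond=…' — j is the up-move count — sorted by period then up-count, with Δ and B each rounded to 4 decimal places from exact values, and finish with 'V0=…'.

(0,0): Delta=-0.5790 Bond=130.5297
(1,0): Delta=-1.0000 Bond=228.3636
(1,1): Delta=-0.5435 Bond=162.5101
V0=18.7825

No-arbitrage ⇒ martingale measure with p* = (R−d)/(u−d) = 0.8514.
At expiry t=2: V(2,0)=209.5527, V(2,1)=111.0069, V(2,2)=0.0000
(1,0): S=133.1700. Δ = (V_up−V_dn)/(S_up−S_dn) = (111.0069−209.5527)/(190.4331−91.8873) = -1.0000. V = [p*·111.0069 + (1−p*)·209.5527]/1.32 = 95.1936. B = V − Δ·S = 228.3636.
(1,1): S=275.9900. Δ = (V_up−V_dn)/(S_up−S_dn) = (0.0000−111.0069)/(394.6657−190.4331) = -0.5435. V = [p*·0.0000 + (1−p*)·111.0069]/1.32 = 12.5008. B = V − Δ·S = 162.5101.
(0,0): S=193.0000. Δ = (V_up−V_dn)/(S_up−S_dn) = (12.5008−95.1936)/(275.9900−133.1700) = -0.5790. V = [p*·12.5008 + (1−p*)·95.1936]/1.32 = 18.7825. B = V − Δ·S = 130.5297.
Each (Δ,B) replicates both successor values, so the strategy is self-financing and V0 is arbitrage-free.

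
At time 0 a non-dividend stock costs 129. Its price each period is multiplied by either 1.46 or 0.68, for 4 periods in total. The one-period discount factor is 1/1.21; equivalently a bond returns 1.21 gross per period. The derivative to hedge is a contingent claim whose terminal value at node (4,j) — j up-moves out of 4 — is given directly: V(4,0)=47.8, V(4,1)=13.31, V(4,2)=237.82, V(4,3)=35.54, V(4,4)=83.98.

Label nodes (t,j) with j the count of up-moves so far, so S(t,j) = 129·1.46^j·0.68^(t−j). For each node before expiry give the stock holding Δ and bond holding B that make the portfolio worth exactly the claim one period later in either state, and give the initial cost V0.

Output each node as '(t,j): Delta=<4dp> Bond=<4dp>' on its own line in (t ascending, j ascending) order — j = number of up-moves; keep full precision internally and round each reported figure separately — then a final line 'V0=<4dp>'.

Since d<R<u, set p* = (R−d)/(u−d) = 0.6795; price each node as the discounted p*-expectation of its children.
Payoff layer (t=4): V(4,0)=47.8000, V(4,1)=13.3100, V(4,2)=237.8200, V(4,3)=35.5400, V(4,4)=83.9800
  t=3,j=0: stock 40.5617 → up 59.2201 (V=13.3100), down 27.5820 (V=47.8000). Price 20.1359; hedge Δ=-1.0901, bond B=64.3539.
  t=3,j=1: stock 87.0884 → up 127.1491 (V=237.8200), down 59.2201 (V=13.3100). Price 137.0758; hedge Δ=3.3051, bond B=-150.7576.
  t=3,j=2: stock 186.9840 → up 272.9966 (V=35.5400), down 127.1491 (V=237.8200). Price 82.9532; hedge Δ=-1.3869, bond B=342.2865.
  t=3,j=3: stock 401.4655 → up 586.1397 (V=83.9800), down 272.9966 (V=35.5400). Price 56.5739; hedge Δ=0.1547, bond B=-5.5287.
  t=2,j=0: stock 59.6496 → up 87.0884 (V=137.0758), down 40.5617 (V=20.1359). Price 82.3100; hedge Δ=2.5134, bond B=-67.6129.
  t=2,j=1: stock 128.0712 → up 186.9840 (V=82.9532), down 87.0884 (V=137.0758). Price 82.8927; hedge Δ=-0.5418, bond B=152.2806.
  t=2,j=2: stock 274.9764 → up 401.4655 (V=56.5739), down 186.9840 (V=82.9532). Price 53.7428; hedge Δ=-0.1230, bond B=87.5624.
  t=1,j=0: stock 87.7200 → up 128.0712 (V=82.8927), down 59.6496 (V=82.3100). Price 68.3520; hedge Δ=0.0085, bond B=67.6049.
  t=1,j=1: stock 188.3400 → up 274.9764 (V=53.7428), down 128.0712 (V=82.8927). Price 52.1369; hedge Δ=-0.1984, bond B=89.5086.
  t=0,j=0: stock 129.0000 → up 188.3400 (V=52.1369), down 87.7200 (V=68.3520). Price 47.3835; hedge Δ=-0.1612, bond B=68.1721.
Check: Δ(0,0)·S0 + B(0,0) = 47.3835 = V0.

(0,0): Delta=-0.1612 Bond=68.1721
(1,0): Delta=0.0085 Bond=67.6049
(1,1): Delta=-0.1984 Bond=89.5086
(2,0): Delta=2.5134 Bond=-67.6129
(2,1): Delta=-0.5418 Bond=152.2806
(2,2): Delta=-0.1230 Bond=87.5624
(3,0): Delta=-1.0901 Bond=64.3539
(3,1): Delta=3.3051 Bond=-150.7576
(3,2): Delta=-1.3869 Bond=342.2865
(3,3): Delta=0.1547 Bond=-5.5287
V0=47.3835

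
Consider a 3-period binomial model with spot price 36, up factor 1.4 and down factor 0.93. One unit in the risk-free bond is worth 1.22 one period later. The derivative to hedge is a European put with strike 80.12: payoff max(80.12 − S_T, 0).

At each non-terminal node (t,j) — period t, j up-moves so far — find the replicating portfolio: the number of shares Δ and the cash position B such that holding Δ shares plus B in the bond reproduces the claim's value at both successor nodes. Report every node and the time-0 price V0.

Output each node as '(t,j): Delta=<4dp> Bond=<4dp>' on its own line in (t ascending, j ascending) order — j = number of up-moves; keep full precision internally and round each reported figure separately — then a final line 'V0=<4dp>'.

(0,0): Delta=-0.7178 Bond=36.3796
(1,0): Delta=-1.0000 Bond=53.8296
(1,1): Delta=-0.6015 Bond=38.5198
(2,0): Delta=-1.0000 Bond=65.6721
(2,1): Delta=-1.0000 Bond=65.6721
(2,2): Delta=-0.4372 Bond=35.4009
V0=10.5371

Since d<R<u, set p* = (R−d)/(u−d) = 0.6170; price each node as the discounted p*-expectation of its children.
At expiry t=3: V(3,0)=51.1631, V(3,1)=36.5290, V(3,2)=14.4992, V(3,3)=0.0000
(2,0): S=31.1364. Δ = (V_up−V_dn)/(S_up−S_dn) = (36.5290−51.1631)/(43.5910−28.9569) = -1.0000. V = [p*·36.5290 + (1−p*)·51.1631]/1.22 = 34.5357. B = V − Δ·S = 65.6721.
(2,1): S=46.8720. Δ = (V_up−V_dn)/(S_up−S_dn) = (14.4992−36.5290)/(65.6208−43.5910) = -1.0000. V = [p*·14.4992 + (1−p*)·36.5290]/1.22 = 18.8001. B = V − Δ·S = 65.6721.
(2,2): S=70.5600. Δ = (V_up−V_dn)/(S_up−S_dn) = (0.0000−14.4992)/(98.7840−65.6208) = -0.4372. V = [p*·0.0000 + (1−p*)·14.4992]/1.22 = 4.5515. B = V − Δ·S = 35.4009.
(1,0): S=33.4800. Δ = (V_up−V_dn)/(S_up−S_dn) = (18.8001−34.5357)/(46.8720−31.1364) = -1.0000. V = [p*·18.8001 + (1−p*)·34.5357]/1.22 = 20.3496. B = V − Δ·S = 53.8296.
(1,1): S=50.4000. Δ = (V_up−V_dn)/(S_up−S_dn) = (4.5515−18.8001)/(70.5600−46.8720) = -0.6015. V = [p*·4.5515 + (1−p*)·18.8001]/1.22 = 8.2036. B = V − Δ·S = 38.5198.
(0,0): S=36.0000. Δ = (V_up−V_dn)/(S_up−S_dn) = (8.2036−20.3496)/(50.4000−33.4800) = -0.7178. V = [p*·8.2036 + (1−p*)·20.3496]/1.22 = 10.5371. B = V − Δ·S = 36.3796.
Each (Δ,B) replicates both successor values, so the strategy is self-financing and V0 is arbitrage-free.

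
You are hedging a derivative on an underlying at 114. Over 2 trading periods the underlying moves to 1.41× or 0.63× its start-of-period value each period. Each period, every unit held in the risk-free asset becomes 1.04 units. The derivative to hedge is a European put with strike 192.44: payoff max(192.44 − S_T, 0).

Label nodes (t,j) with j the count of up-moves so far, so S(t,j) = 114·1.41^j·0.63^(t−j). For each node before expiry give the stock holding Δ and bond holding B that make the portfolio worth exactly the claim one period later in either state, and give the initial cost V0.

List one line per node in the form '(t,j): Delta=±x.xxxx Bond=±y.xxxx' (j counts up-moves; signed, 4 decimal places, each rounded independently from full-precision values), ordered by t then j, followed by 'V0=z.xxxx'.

(0,0): Delta=-0.8056 Bond=164.4959
(1,0): Delta=-1.0000 Bond=185.0385
(1,1): Delta=-0.7272 Bond=158.4752
V0=72.6590

Since d<R<u, set p* = (R−d)/(u−d) = 0.5256; price each node as the discounted p*-expectation of its children.
Payoff layer (t=2): V(2,0)=147.1934, V(2,1)=91.1738, V(2,2)=0.0000
  t=1,j=0: stock 71.8200 → up 101.2662 (V=91.1738), down 45.2466 (V=147.1934). Price 113.2185; hedge Δ=-1.0000, bond B=185.0385.
  t=1,j=1: stock 160.7400 → up 226.6434 (V=0.0000), down 101.2662 (V=91.1738). Price 41.5857; hedge Δ=-0.7272, bond B=158.4752.
  t=0,j=0: stock 114.0000 → up 160.7400 (V=41.5857), down 71.8200 (V=113.2185). Price 72.6590; hedge Δ=-0.8056, bond B=164.4959.
Each (Δ,B) replicates both successor values, so the strategy is self-financing and V0 is arbitrage-free.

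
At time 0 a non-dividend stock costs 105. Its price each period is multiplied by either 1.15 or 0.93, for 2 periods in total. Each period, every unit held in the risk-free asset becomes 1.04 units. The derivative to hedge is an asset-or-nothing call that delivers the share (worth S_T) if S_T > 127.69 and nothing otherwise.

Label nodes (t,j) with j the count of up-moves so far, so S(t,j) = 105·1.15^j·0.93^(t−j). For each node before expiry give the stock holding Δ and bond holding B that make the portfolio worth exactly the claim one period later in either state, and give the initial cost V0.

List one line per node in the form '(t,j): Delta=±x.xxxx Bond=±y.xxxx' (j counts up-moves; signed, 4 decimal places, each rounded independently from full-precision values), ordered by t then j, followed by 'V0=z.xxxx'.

Under the risk-neutral measure, an up-move has probability p* = (R−d)/(u−d) = 0.5000 and values discount at R = 1.04.
Terminal payoffs: V(2,0)=0.0000, V(2,1)=0.0000, V(2,2)=138.8625
(1,0): S=97.6500. Δ = (V_up−V_dn)/(S_up−S_dn) = (0.0000−0.0000)/(112.2975−90.8145) = 0.0000. V = [p*·0.0000 + (1−p*)·0.0000]/1.04 = 0.0000. B = V − Δ·S = 0.0000.
(1,1): S=120.7500. Δ = (V_up−V_dn)/(S_up−S_dn) = (138.8625−0.0000)/(138.8625−112.2975) = 5.2273. V = [p*·138.8625 + (1−p*)·0.0000]/1.04 = 66.7608. B = V − Δ·S = -564.4324.
(0,0): S=105.0000. Δ = (V_up−V_dn)/(S_up−S_dn) = (66.7608−0.0000)/(120.7500−97.6500) = 2.8901. V = [p*·66.7608 + (1−p*)·0.0000]/1.04 = 32.0965. B = V − Δ·S = -271.3617.
Each (Δ,B) replicates both successor values, so the strategy is self-financing and V0 is arbitrage-free.

(0,0): Delta=2.8901 Bond=-271.3617
(1,0): Delta=0.0000 Bond=0.0000
(1,1): Delta=5.2273 Bond=-564.4324
V0=32.0965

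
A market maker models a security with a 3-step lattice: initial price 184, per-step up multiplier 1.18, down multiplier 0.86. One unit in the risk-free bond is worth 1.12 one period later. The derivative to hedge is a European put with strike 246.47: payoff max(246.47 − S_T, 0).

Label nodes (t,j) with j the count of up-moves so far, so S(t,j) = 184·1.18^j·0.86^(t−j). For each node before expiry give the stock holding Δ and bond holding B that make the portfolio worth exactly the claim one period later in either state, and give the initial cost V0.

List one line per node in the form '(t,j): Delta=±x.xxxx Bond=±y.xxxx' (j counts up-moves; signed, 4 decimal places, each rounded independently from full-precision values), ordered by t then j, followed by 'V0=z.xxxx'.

(0,0): Delta=-0.5008 Bond=104.9067
(1,0): Delta=-1.0000 Bond=196.4844
(1,1): Delta=-0.4169 Bond=99.2673
(2,0): Delta=-1.0000 Bond=220.0625
(2,1): Delta=-1.0000 Bond=220.0625
(2,2): Delta=-0.3188 Bond=86.0525
V0=12.7542

The replicating-portfolio and risk-neutral prices coincide; use p* = (1.12−0.86)/(1.18−0.86) = 0.8125 for the latter.
Terminal values V(3,·): V(3,0)=129.4357, V(3,1)=85.8880, V(3,2)=26.1366, V(3,3)=0.0000
  t=2,j=0: stock 136.0864 → up 160.5820 (V=85.8880), down 117.0343 (V=129.4357). Price 83.9761; hedge Δ=-1.0000, bond B=220.0625.
  t=2,j=1: stock 186.7232 → up 220.3334 (V=26.1366), down 160.5820 (V=85.8880). Price 33.3393; hedge Δ=-1.0000, bond B=220.0625.
  t=2,j=2: stock 256.2016 → up 302.3179 (V=0.0000), down 220.3334 (V=26.1366). Price 4.3756; hedge Δ=-0.3188, bond B=86.0525.
  t=1,j=0: stock 158.2400 → up 186.7232 (V=33.3393), down 136.0864 (V=83.9761). Price 38.2444; hedge Δ=-1.0000, bond B=196.4844.
  t=1,j=1: stock 217.1200 → up 256.2016 (V=4.3756), down 186.7232 (V=33.3393). Price 8.7556; hedge Δ=-0.4169, bond B=99.2673.
  t=0,j=0: stock 184.0000 → up 217.1200 (V=8.7556), down 158.2400 (V=38.2444). Price 12.7542; hedge Δ=-0.5008, bond B=104.9067.
Each (Δ,B) replicates both successor values, so the strategy is self-financing and V0 is arbitrage-free.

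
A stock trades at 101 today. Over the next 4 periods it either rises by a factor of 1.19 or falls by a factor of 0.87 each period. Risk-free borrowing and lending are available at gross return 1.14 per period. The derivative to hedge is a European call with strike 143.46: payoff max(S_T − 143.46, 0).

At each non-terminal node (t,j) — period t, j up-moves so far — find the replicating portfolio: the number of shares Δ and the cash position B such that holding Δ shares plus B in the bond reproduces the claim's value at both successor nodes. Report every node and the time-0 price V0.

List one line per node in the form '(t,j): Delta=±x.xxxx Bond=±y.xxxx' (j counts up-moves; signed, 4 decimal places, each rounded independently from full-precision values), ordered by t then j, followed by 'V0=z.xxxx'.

The replicating-portfolio and risk-neutral prices coincide; use p* = (1.14−0.87)/(1.19−0.87) = 0.8437 for the latter.
At expiry t=4: V(4,0)=0.0000, V(4,1)=0.0000, V(4,2)=0.0000, V(4,3)=4.6149, V(4,4)=59.0793
Node (3,0) S=66.5088: V=(p*·0.0000+(1−p*)·0.0000)/1.14=0.0000; Δ=(0.0000−0.0000)/(79.1455−57.8627)=0.0000; B=V−Δ·S=0.0000
Node (3,1) S=90.9718: V=(p*·0.0000+(1−p*)·0.0000)/1.14=0.0000; Δ=(0.0000−0.0000)/(108.2565−79.1455)=0.0000; B=V−Δ·S=0.0000
Node (3,2) S=124.4327: V=(p*·4.6149+(1−p*)·0.0000)/1.14=3.4156; Δ=(4.6149−0.0000)/(148.0749−108.2565)=0.1159; B=V−Δ·S=-11.0060
Node (3,3) S=170.2011: V=(p*·59.0793+(1−p*)·4.6149)/1.14=44.3590; Δ=(59.0793−4.6149)/(202.5393−148.0749)=1.0000; B=V−Δ·S=-125.8421
Node (2,0) S=76.4469: V=(p*·0.0000+(1−p*)·0.0000)/1.14=0.0000; Δ=(0.0000−0.0000)/(90.9718−66.5088)=0.0000; B=V−Δ·S=0.0000
Node (2,1) S=104.5653: V=(p*·3.4156+(1−p*)·0.0000)/1.14=2.5280; Δ=(3.4156−0.0000)/(124.4327−90.9718)=0.1021; B=V−Δ·S=-8.1459
Node (2,2) S=143.0261: V=(p*·44.3590+(1−p*)·3.4156)/1.14=33.2996; Δ=(44.3590−3.4156)/(170.2011−124.4327)=0.8946; B=V−Δ·S=-94.6482
Node (1,0) S=87.8700: V=(p*·2.5280+(1−p*)·0.0000)/1.14=1.8711; Δ=(2.5280−0.0000)/(104.5653−76.4469)=0.0899; B=V−Δ·S=-6.0290
Node (1,1) S=120.1900: V=(p*·33.2996+(1−p*)·2.5280)/1.14=24.9926; Δ=(33.2996−2.5280)/(143.0261−104.5653)=0.8001; B=V−Δ·S=-71.1686
Node (0,0) S=101.0000: V=(p*·24.9926+(1−p*)·1.8711)/1.14=18.7543; Δ=(24.9926−1.8711)/(120.1900−87.8700)=0.7154; B=V−Δ·S=-53.5005
Check: Δ(0,0)·S0 + B(0,0) = 18.7543 = V0.

(0,0): Delta=0.7154 Bond=-53.5005
(1,0): Delta=0.0899 Bond=-6.0290
(1,1): Delta=0.8001 Bond=-71.1686
(2,0): Delta=0.0000 Bond=0.0000
(2,1): Delta=0.1021 Bond=-8.1459
(2,2): Delta=0.8946 Bond=-94.6482
(3,0): Delta=0.0000 Bond=0.0000
(3,1): Delta=0.0000 Bond=0.0000
(3,2): Delta=0.1159 Bond=-11.0060
(3,3): Delta=1.0000 Bond=-125.8421
V0=18.7543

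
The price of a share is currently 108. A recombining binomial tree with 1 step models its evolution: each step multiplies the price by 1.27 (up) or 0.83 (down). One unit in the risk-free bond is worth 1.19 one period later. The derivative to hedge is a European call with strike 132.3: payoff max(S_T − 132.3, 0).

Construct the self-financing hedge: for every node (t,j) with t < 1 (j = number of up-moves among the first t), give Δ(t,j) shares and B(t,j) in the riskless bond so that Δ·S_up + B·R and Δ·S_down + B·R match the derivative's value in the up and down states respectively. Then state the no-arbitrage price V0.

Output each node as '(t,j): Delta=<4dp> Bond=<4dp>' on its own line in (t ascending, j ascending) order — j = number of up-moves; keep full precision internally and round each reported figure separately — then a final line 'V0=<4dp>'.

The replicating-portfolio and risk-neutral prices coincide; use p* = (1.19−0.83)/(1.27−0.83) = 0.8182 for the latter.
At expiry t=1: V(1,0)=0.0000, V(1,1)=4.8600
  t=0,j=0: stock 108.0000 → up 137.1600 (V=4.8600), down 89.6400 (V=0.0000). Price 3.3415; hedge Δ=0.1023, bond B=-7.7040.
The time-0 hedge costs 3.3415, which is the no-arbitrage price.

(0,0): Delta=0.1023 Bond=-7.7040
V0=3.3415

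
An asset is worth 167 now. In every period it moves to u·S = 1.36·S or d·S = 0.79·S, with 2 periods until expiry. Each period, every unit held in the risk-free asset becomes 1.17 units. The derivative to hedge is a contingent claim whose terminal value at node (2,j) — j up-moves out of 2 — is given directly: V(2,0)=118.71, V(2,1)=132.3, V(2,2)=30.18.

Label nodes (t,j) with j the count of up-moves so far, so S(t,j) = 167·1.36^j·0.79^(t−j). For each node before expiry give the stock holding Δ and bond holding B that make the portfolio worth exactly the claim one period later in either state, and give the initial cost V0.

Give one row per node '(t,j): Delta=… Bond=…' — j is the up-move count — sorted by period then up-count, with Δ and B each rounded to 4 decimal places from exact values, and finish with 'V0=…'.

(0,0): Delta=-0.5706 Bond=157.6799
(1,0): Delta=0.1807 Bond=85.3630
(1,1): Delta=-0.7888 Bond=234.0468
V0=62.3883

Under the risk-neutral measure, an up-move has probability p* = (R−d)/(u−d) = 0.6667 and values discount at R = 1.17.
Payoff layer (t=2): V(2,0)=118.7100, V(2,1)=132.3000, V(2,2)=30.1800
  t=1,j=0: stock 131.9300 → up 179.4248 (V=132.3000), down 104.2247 (V=118.7100). Price 109.2051; hedge Δ=0.1807, bond B=85.3630.
  t=1,j=1: stock 227.1200 → up 308.8832 (V=30.1800), down 179.4248 (V=132.3000). Price 54.8889; hedge Δ=-0.7888, bond B=234.0468.
  t=0,j=0: stock 167.0000 → up 227.1200 (V=54.8889), down 131.9300 (V=109.2051). Price 62.3883; hedge Δ=-0.5706, bond B=157.6799.
The time-0 hedge costs 62.3883, which is the no-arbitrage price.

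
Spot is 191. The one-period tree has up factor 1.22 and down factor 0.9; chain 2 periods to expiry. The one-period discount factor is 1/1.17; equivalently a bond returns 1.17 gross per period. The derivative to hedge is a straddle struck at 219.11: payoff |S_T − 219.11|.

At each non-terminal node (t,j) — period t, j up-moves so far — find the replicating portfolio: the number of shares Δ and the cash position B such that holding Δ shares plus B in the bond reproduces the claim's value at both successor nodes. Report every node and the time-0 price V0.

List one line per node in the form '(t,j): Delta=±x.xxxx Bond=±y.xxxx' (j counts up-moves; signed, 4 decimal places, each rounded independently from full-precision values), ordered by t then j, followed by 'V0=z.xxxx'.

Since d<R<u, set p* = (R−d)/(u−d) = 0.8437; price each node as the discounted p*-expectation of its children.
Terminal values V(2,·): V(2,0)=64.4000, V(2,1)=9.3920, V(2,2)=65.1744
Node (1,0) S=171.9000: V=(p*·9.3920+(1−p*)·64.4000)/1.17=15.3735; Δ=(9.3920−64.4000)/(209.7180−154.7100)=-1.0000; B=V−Δ·S=187.2735
Node (1,1) S=233.0200: V=(p*·65.1744+(1−p*)·9.3920)/1.17=48.2550; Δ=(65.1744−9.3920)/(284.2844−209.7180)=0.7481; B=V−Δ·S=-126.0650
Node (0,0) S=191.0000: V=(p*·48.2550+(1−p*)·15.3735)/1.17=36.8524; Δ=(48.2550−15.3735)/(233.0200−171.9000)=0.5380; B=V−Δ·S=-65.9024
Self-financing check: at every node Δ·S+B equals the discounted successor values.

(0,0): Delta=0.5380 Bond=-65.9024
(1,0): Delta=-1.0000 Bond=187.2735
(1,1): Delta=0.7481 Bond=-126.0650
V0=36.8524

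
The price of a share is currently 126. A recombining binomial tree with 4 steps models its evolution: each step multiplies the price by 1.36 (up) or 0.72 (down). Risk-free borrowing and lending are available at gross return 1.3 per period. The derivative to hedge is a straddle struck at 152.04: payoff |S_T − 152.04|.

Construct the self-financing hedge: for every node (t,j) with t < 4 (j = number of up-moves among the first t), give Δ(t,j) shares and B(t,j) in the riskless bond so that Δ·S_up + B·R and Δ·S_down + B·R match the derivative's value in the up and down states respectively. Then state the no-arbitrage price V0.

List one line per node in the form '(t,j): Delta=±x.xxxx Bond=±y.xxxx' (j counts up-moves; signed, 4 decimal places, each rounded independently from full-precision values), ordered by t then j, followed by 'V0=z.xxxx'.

Since d<R<u, set p* = (R−d)/(u−d) = 0.9062; price each node as the discounted p*-expectation of its children.
Payoff layer (t=4): V(4,0)=118.1789, V(4,1)=88.0802, V(4,2)=31.2271, V(4,3)=76.1622, V(4,4)=279.0085
(3,0): S=47.0292. Δ = (V_up−V_dn)/(S_up−S_dn) = (88.0802−118.1789)/(63.9598−33.8611) = -1.0000. V = [p*·88.0802 + (1−p*)·118.1789]/1.3 = 69.9246. B = V − Δ·S = 116.9538.
(3,1): S=88.8330. Δ = (V_up−V_dn)/(S_up−S_dn) = (31.2271−88.0802)/(120.8129−63.9598) = -1.0000. V = [p*·31.2271 + (1−p*)·88.0802]/1.3 = 28.1208. B = V − Δ·S = 116.9538.
(3,2): S=167.7957. Δ = (V_up−V_dn)/(S_up−S_dn) = (76.1622−31.2271)/(228.2022−120.8129) = 0.4184. V = [p*·76.1622 + (1−p*)·31.2271]/1.3 = 55.3458. B = V − Δ·S = -14.8653.
(3,3): S=316.9475. Δ = (V_up−V_dn)/(S_up−S_dn) = (279.0085−76.1622)/(431.0485−228.2022) = 1.0000. V = [p*·279.0085 + (1−p*)·76.1622]/1.3 = 199.9936. B = V − Δ·S = -116.9538.
(2,0): S=65.3184. Δ = (V_up−V_dn)/(S_up−S_dn) = (28.1208−69.9246)/(88.8330−47.0292) = -1.0000. V = [p*·28.1208 + (1−p*)·69.9246]/1.3 = 24.6461. B = V − Δ·S = 89.9645.
(2,1): S=123.3792. Δ = (V_up−V_dn)/(S_up−S_dn) = (55.3458−28.1208)/(167.7957−88.8330) = 0.3448. V = [p*·55.3458 + (1−p*)·28.1208]/1.3 = 40.6103. B = V − Δ·S = -1.9287.
(2,2): S=233.0496. Δ = (V_up−V_dn)/(S_up−S_dn) = (199.9936−55.3458)/(316.9475−167.7957) = 0.9698. V = [p*·199.9936 + (1−p*)·55.3458]/1.3 = 143.4099. B = V − Δ·S = -82.6023.
(1,0): S=90.7200. Δ = (V_up−V_dn)/(S_up−S_dn) = (40.6103−24.6461)/(123.3792−65.3184) = 0.2750. V = [p*·40.6103 + (1−p*)·24.6461]/1.3 = 30.0875. B = V − Δ·S = 5.1433.
(1,1): S=171.3600. Δ = (V_up−V_dn)/(S_up−S_dn) = (143.4099−40.6103)/(233.0496−123.3792) = 0.9374. V = [p*·143.4099 + (1−p*)·40.6103]/1.3 = 102.9019. B = V − Δ·S = -57.7224.
(0,0): S=126.0000. Δ = (V_up−V_dn)/(S_up−S_dn) = (102.9019−30.0875)/(171.3600−90.7200) = 0.9030. V = [p*·102.9019 + (1−p*)·30.0875]/1.3 = 73.9043. B = V − Δ·S = -39.8683.
Each (Δ,B) replicates both successor values, so the strategy is self-financing and V0 is arbitrage-free.

(0,0): Delta=0.9030 Bond=-39.8683
(1,0): Delta=0.2750 Bond=5.1433
(1,1): Delta=0.9374 Bond=-57.7224
(2,0): Delta=-1.0000 Bond=89.9645
(2,1): Delta=0.3448 Bond=-1.9287
(2,2): Delta=0.9698 Bond=-82.6023
(3,0): Delta=-1.0000 Bond=116.9538
(3,1): Delta=-1.0000 Bond=116.9538
(3,2): Delta=0.4184 Bond=-14.8653
(3,3): Delta=1.0000 Bond=-116.9538
V0=73.9043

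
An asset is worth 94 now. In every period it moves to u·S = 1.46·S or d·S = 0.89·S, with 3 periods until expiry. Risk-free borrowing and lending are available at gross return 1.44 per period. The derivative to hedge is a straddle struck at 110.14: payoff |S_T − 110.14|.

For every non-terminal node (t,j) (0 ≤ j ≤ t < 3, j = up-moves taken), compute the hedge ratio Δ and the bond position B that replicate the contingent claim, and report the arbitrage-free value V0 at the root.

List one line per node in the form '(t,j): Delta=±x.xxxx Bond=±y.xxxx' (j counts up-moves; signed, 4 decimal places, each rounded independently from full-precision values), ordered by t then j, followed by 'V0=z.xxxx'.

Under the risk-neutral measure, an up-move has probability p* = (R−d)/(u−d) = 0.9649 and values discount at R = 1.44.
Terminal values V(3,·): V(3,0)=43.8729, V(3,1)=1.4322, V(3,2)=68.1897, V(3,3)=182.4008
  t=2,j=0: stock 74.4574 → up 108.7078 (V=1.4322), down 66.2671 (V=43.8729). Price 2.0287; hedge Δ=-1.0000, bond B=76.4861.
  t=2,j=1: stock 122.1436 → up 178.3297 (V=68.1897), down 108.7078 (V=1.4322). Price 45.7273; hedge Δ=0.9589, bond B=-71.3911.
  t=2,j=2: stock 200.3704 → up 292.5408 (V=182.4008), down 178.3297 (V=68.1897). Price 123.8843; hedge Δ=1.0000, bond B=-76.4861.
  t=1,j=0: stock 83.6600 → up 122.1436 (V=45.7273), down 74.4574 (V=2.0287). Price 30.6903; hedge Δ=0.9164, bond B=-45.9739.
  t=1,j=1: stock 137.2400 → up 200.3704 (V=123.8843), down 122.1436 (V=45.7273). Price 84.1263; hedge Δ=0.9991, bond B=-52.9912.
  t=0,j=0: stock 94.0000 → up 137.2400 (V=84.1263), down 83.6600 (V=30.6903). Price 57.1190; hedge Δ=0.9973, bond B=-36.6285.
The time-0 hedge costs 57.1190, which is the no-arbitrage price.

(0,0): Delta=0.9973 Bond=-36.6285
(1,0): Delta=0.9164 Bond=-45.9739
(1,1): Delta=0.9991 Bond=-52.9912
(2,0): Delta=-1.0000 Bond=76.4861
(2,1): Delta=0.9589 Bond=-71.3911
(2,2): Delta=1.0000 Bond=-76.4861
V0=57.1190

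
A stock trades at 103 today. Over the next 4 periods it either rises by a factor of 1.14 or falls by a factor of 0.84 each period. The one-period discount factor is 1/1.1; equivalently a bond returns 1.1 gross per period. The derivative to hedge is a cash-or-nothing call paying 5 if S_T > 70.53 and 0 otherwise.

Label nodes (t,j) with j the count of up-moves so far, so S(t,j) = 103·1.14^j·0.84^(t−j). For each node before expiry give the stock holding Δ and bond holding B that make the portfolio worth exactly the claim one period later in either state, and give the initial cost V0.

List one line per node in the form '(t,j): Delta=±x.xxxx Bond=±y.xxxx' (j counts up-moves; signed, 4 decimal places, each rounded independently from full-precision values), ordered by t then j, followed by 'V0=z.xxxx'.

(0,0): Delta=0.0056 Bond=2.8071
(1,0): Delta=0.0368 Bond=0.3907
(1,1): Delta=0.0021 Bond=3.5028
(2,0): Delta=0.1807 Bond=-10.0275
(2,1): Delta=0.0205 Bond=2.0386
(2,2): Delta=0.0000 Bond=4.1322
(3,0): Delta=0.0000 Bond=0.0000
(3,1): Delta=0.2012 Bond=-12.7273
(3,2): Delta=0.0000 Bond=4.5455
(3,3): Delta=0.0000 Bond=4.5455
V0=3.3859

The replicating-portfolio and risk-neutral prices coincide; use p* = (1.1−0.84)/(1.14−0.84) = 0.8667 for the latter.
Terminal payoffs: V(4,0)=0.0000, V(4,1)=0.0000, V(4,2)=5.0000, V(4,3)=5.0000, V(4,4)=5.0000
Node (3,0) S=61.0485: V=(p*·0.0000+(1−p*)·0.0000)/1.1=0.0000; Δ=(0.0000−0.0000)/(69.5953−51.2808)=0.0000; B=V−Δ·S=0.0000
Node (3,1) S=82.8516: V=(p*·5.0000+(1−p*)·0.0000)/1.1=3.9394; Δ=(5.0000−0.0000)/(94.4508−69.5953)=0.2012; B=V−Δ·S=-12.7273
Node (3,2) S=112.4414: V=(p*·5.0000+(1−p*)·5.0000)/1.1=4.5455; Δ=(5.0000−5.0000)/(128.1832−94.4508)=0.0000; B=V−Δ·S=4.5455
Node (3,3) S=152.5990: V=(p*·5.0000+(1−p*)·5.0000)/1.1=4.5455; Δ=(5.0000−5.0000)/(173.9629−128.1832)=0.0000; B=V−Δ·S=4.5455
Node (2,0) S=72.6768: V=(p*·3.9394+(1−p*)·0.0000)/1.1=3.1038; Δ=(3.9394−0.0000)/(82.8516−61.0485)=0.1807; B=V−Δ·S=-10.0275
Node (2,1) S=98.6328: V=(p*·4.5455+(1−p*)·3.9394)/1.1=4.0588; Δ=(4.5455−3.9394)/(112.4414−82.8516)=0.0205; B=V−Δ·S=2.0386
Node (2,2) S=133.8588: V=(p*·4.5455+(1−p*)·4.5455)/1.1=4.1322; Δ=(4.5455−4.5455)/(152.5990−112.4414)=0.0000; B=V−Δ·S=4.1322
Node (1,0) S=86.5200: V=(p*·4.0588+(1−p*)·3.1038)/1.1=3.5740; Δ=(4.0588−3.1038)/(98.6328−72.6768)=0.0368; B=V−Δ·S=0.3907
Node (1,1) S=117.4200: V=(p*·4.1322+(1−p*)·4.0588)/1.1=3.7477; Δ=(4.1322−4.0588)/(133.8588−98.6328)=0.0021; B=V−Δ·S=3.5028
Node (0,0) S=103.0000: V=(p*·3.7477+(1−p*)·3.5740)/1.1=3.3859; Δ=(3.7477−3.5740)/(117.4200−86.5200)=0.0056; B=V−Δ·S=2.8071
Self-financing check: at every node Δ·S+B equals the discounted successor values.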